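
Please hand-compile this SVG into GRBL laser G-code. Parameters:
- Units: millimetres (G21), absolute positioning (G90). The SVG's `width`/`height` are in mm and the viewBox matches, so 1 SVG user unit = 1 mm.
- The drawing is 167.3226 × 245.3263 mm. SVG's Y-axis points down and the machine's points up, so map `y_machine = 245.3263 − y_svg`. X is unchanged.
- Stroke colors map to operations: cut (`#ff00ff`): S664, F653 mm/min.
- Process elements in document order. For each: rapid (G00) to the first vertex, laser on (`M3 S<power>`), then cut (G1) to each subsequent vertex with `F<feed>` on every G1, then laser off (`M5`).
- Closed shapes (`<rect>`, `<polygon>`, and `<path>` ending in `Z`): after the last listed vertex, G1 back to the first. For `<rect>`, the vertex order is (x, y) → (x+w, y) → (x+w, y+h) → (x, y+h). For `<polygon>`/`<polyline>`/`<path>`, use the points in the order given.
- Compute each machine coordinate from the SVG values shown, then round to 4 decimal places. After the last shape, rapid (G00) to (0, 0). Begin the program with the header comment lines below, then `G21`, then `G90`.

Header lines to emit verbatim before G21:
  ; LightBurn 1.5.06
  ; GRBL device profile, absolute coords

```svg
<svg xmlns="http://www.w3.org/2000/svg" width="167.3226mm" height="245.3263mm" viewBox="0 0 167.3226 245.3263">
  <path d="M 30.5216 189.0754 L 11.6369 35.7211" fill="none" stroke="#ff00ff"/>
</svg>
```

; LightBurn 1.5.06
; GRBL device profile, absolute coords
G21
G90
G00 X30.5216 Y56.2509
M3 S664
G1 X11.6369 Y209.6052 F653
M5
G00 X0.0000 Y0.0000

viewBox `0 0 167.3226 245.3263` with mm width/height → 1 unit = 1 mm. Flip: y_m = 245.3263 − y_svg.

**Shape 1** — `<path>` line segment, stroke `#ff00ff` → cut (S664, F653). Machine vertices: (30.5216,56.2509) → (11.6369,209.6052). Open path.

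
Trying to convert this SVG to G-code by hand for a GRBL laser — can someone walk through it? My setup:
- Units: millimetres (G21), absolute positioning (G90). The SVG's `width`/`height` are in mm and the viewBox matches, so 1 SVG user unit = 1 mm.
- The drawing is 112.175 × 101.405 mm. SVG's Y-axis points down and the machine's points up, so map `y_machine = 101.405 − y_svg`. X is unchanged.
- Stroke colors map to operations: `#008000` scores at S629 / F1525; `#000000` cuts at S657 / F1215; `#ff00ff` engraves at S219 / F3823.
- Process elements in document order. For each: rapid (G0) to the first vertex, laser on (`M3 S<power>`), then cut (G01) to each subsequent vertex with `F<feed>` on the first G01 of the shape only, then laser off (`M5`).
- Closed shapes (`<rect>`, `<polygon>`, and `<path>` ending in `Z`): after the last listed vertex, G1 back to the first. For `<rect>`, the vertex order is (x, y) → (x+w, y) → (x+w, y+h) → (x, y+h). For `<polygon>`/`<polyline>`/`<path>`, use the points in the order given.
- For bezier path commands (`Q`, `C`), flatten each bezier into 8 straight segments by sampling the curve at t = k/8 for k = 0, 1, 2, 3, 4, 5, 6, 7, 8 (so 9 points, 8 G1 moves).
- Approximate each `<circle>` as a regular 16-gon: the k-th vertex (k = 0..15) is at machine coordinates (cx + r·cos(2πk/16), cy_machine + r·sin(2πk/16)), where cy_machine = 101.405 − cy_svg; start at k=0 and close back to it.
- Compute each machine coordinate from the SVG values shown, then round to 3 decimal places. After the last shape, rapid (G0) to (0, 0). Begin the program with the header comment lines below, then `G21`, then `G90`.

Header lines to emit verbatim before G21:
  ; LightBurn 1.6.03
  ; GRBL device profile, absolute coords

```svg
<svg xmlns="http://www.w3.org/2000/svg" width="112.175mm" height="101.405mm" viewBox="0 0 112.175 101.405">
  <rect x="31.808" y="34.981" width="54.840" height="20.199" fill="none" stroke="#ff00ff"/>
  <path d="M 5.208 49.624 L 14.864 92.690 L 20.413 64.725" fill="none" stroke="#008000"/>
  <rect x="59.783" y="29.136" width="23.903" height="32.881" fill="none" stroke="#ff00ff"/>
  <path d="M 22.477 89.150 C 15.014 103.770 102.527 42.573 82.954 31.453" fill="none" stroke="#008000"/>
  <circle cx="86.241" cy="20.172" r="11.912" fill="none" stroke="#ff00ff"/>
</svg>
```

; LightBurn 1.6.03
; GRBL device profile, absolute coords
G21
G90
G0 X31.808 Y66.424
M3 S219
G01 X86.648 Y66.424 F3823
G01 X86.648 Y46.225
G01 X31.808 Y46.225
G01 X31.808 Y66.424
M5
G0 X5.208 Y51.781
M3 S629
G01 X14.864 Y8.715 F1525
G01 X20.413 Y36.680
M5
G0 X59.783 Y72.269
M3 S219
G01 X83.686 Y72.269 F3823
G01 X83.686 Y39.388
G01 X59.783 Y39.388
G01 X59.783 Y72.269
M5
G0 X22.477 Y12.255
M3 S629
G01 X23.736 Y10.081 F1525
G01 X31.531 Y13.539
G01 X43.494 Y21.154
G01 X57.257 Y31.451
G01 X70.452 Y42.955
G01 X80.712 Y54.190
G01 X85.669 Y63.681
G01 X82.954 Y69.952
M5
G0 X98.153 Y81.233
M3 S219
G01 X97.246 Y85.792 F3823
G01 X94.664 Y89.656
G01 X90.800 Y92.238
G01 X86.241 Y93.145
G01 X81.682 Y92.238
G01 X77.818 Y89.656
G01 X75.236 Y85.792
G01 X74.329 Y81.233
G01 X75.236 Y76.674
G01 X77.818 Y72.810
G01 X81.682 Y70.228
G01 X86.241 Y69.321
G01 X90.800 Y70.228
G01 X94.664 Y72.810
G01 X97.246 Y76.674
G01 X98.153 Y81.233
M5
G0 X0.000 Y0.000

Since the viewBox matches the mm dimensions, user units are millimetres directly. The only transform is the Y-flip y_m = 101.405 − y_svg.

Shape 1 is a rectangle drawn with `<rect>`. Its stroke #ff00ff means engrave at S219, F3823. After flipping Y the toolpath is (31.808,66.424) → (86.648,66.424) → (86.648,46.225) → (31.808,46.225) → (31.808,66.424), returning to the start.

Shape 2 is a open polyline drawn with `<path>`. Its stroke #008000 means score at S629, F1525. After flipping Y the toolpath is (5.208,51.781) → (14.864,8.715) → (20.413,36.680).

Shape 3 is a rectangle drawn with `<rect>`. Its stroke #ff00ff means engrave at S219, F3823. After flipping Y the toolpath is (59.783,72.269) → (83.686,72.269) → (83.686,39.388) → (59.783,39.388) → (59.783,72.269), returning to the start.

Shape 4 is a cubic bezier drawn with `<path>`. Its stroke #008000 means score at S629, F1525. After flipping Y the toolpath is (22.477,12.255) → (23.736,10.081) → (31.531,13.539) → (43.494,21.154) → (57.257,31.451) → (70.452,42.955) → (80.712,54.190) → (85.669,63.681) → (82.954,69.952).

Shape 5 is a circle drawn with `<circle>`. Its stroke #ff00ff means engrave at S219, F3823. After flipping Y the toolpath is (98.153,81.233) → (97.246,85.792) → (94.664,89.656) → (90.800,92.238) → (86.241,93.145) → (81.682,92.238) → (77.818,89.656) → (75.236,85.792) → (74.329,81.233) → (75.236,76.674) → (77.818,72.810) → (81.682,70.228) → (86.241,69.321) → (90.800,70.228) → (94.664,72.810) → (97.246,76.674) → (98.153,81.233), returning to the start.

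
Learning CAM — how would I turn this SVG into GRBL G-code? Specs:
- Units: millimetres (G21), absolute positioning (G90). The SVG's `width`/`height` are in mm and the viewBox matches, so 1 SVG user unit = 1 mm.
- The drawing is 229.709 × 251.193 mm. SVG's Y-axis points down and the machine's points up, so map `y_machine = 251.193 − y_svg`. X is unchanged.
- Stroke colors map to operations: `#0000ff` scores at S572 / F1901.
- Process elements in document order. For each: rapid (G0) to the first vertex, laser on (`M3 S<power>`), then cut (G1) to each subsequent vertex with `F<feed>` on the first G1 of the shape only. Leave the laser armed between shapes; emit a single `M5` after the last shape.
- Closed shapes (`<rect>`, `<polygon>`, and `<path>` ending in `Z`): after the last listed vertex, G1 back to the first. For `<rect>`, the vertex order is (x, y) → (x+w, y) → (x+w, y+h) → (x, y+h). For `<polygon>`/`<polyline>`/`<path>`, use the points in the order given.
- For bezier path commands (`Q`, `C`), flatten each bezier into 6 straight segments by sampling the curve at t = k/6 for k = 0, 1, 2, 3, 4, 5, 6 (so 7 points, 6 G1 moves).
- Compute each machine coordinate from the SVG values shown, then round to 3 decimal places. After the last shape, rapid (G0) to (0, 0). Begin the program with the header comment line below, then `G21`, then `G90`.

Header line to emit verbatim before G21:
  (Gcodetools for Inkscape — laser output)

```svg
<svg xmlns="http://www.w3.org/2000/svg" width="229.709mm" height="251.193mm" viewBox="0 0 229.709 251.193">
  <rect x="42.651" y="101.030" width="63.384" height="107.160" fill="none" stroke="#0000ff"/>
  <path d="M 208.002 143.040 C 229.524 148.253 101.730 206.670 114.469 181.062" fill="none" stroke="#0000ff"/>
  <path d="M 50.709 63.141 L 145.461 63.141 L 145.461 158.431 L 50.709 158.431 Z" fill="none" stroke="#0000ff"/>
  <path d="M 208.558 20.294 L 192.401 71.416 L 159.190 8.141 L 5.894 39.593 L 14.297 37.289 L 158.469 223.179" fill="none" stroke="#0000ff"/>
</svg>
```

(Gcodetools for Inkscape — laser output)
G21
G90
G0 X42.651 Y150.163
M3 S572
G1 X106.035 Y150.163 F1901
G1 X106.035 Y43.003
G1 X42.651 Y43.003
G1 X42.651 Y150.163
G0 X208.002 Y108.153
M3 S572
G1 X207.662 Y101.748 F1901
G1 X190.487 Y90.288
G1 X164.529 Y77.584
G1 X137.839 Y67.449
G1 X118.469 Y63.694
G1 X114.469 Y70.131
G0 X50.709 Y188.052
M3 S572
G1 X145.461 Y188.052 F1901
G1 X145.461 Y92.762
G1 X50.709 Y92.762
G1 X50.709 Y188.052
G0 X208.558 Y230.899
M3 S572
G1 X192.401 Y179.777 F1901
G1 X159.190 Y243.052
G1 X5.894 Y211.600
G1 X14.297 Y213.904
G1 X158.469 Y28.014
M5
G0 X0.000 Y0.000

viewBox `0 0 229.709 251.193` with mm width/height → 1 unit = 1 mm. Flip: y_m = 251.193 − y_svg.

**Shape 1** — `<rect>` rectangle, stroke `#0000ff` → score (S572, F1901). Machine vertices: (42.651,150.163) → (106.035,150.163) → (106.035,43.003) → (42.651,43.003) → (42.651,150.163). Closed: final G1 returns to the first vertex.

**Shape 2** — `<path>` cubic bezier, stroke `#0000ff` → score (S572, F1901). Control points (SVG): P0=(208.002,143.040), P1=(229.524,148.253), P2=(101.730,206.670), P3=(114.469,181.062); sampled at t=k/6. Machine vertices: (208.002,108.153) → (207.662,101.748) → (190.487,90.288) → (164.529,77.584) → (137.839,67.449) → (118.469,63.694) → (114.469,70.131). Open path.

**Shape 3** — `<path>` rectangle, stroke `#0000ff` → score (S572, F1901). Machine vertices: (50.709,188.052) → (145.461,188.052) → (145.461,92.762) → (50.709,92.762) → (50.709,188.052). Closed: final G1 returns to the first vertex.

**Shape 4** — `<path>` open polyline, stroke `#0000ff` → score (S572, F1901). Machine vertices: (208.558,230.899) → (192.401,179.777) → (159.190,243.052) → (5.894,211.600) → (14.297,213.904) → (158.469,28.014). Open path.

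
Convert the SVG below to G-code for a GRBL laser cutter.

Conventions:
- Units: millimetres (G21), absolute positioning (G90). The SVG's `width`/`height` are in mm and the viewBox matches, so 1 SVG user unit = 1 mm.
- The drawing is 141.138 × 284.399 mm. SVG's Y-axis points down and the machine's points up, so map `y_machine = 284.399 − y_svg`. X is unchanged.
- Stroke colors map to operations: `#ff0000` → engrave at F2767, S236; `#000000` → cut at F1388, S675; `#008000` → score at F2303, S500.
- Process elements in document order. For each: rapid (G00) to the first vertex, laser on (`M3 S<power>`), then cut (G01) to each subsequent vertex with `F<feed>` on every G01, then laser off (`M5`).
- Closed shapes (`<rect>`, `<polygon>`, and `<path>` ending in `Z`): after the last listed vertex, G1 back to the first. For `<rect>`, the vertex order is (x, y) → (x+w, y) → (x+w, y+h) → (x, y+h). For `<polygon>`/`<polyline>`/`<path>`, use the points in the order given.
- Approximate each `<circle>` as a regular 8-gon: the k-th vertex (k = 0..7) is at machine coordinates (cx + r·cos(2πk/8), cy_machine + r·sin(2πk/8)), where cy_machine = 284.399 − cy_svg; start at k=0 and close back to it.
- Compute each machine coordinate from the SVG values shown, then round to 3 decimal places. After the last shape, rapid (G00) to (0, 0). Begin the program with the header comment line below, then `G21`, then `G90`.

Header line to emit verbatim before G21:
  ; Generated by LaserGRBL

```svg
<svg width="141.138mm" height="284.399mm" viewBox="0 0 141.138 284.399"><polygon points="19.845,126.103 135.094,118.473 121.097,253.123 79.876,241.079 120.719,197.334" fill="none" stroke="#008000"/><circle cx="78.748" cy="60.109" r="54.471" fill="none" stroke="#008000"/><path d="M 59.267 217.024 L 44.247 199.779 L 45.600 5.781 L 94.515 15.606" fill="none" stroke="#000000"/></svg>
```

; Generated by LaserGRBL
G21
G90
G00 X19.845 Y158.296
M3 S500
G01 X135.094 Y165.926 F2303
G01 X121.097 Y31.276 F2303
G01 X79.876 Y43.320 F2303
G01 X120.719 Y87.065 F2303
G01 X19.845 Y158.296 F2303
M5
G00 X133.219 Y224.290
M3 S500
G01 X117.265 Y262.807 F2303
G01 X78.748 Y278.761 F2303
G01 X40.231 Y262.807 F2303
G01 X24.277 Y224.290 F2303
G01 X40.231 Y185.773 F2303
G01 X78.748 Y169.819 F2303
G01 X117.265 Y185.773 F2303
G01 X133.219 Y224.290 F2303
M5
G00 X59.267 Y67.375
M3 S675
G01 X44.247 Y84.620 F1388
G01 X45.600 Y278.618 F1388
G01 X94.515 Y268.793 F1388
M5
G00 X0.000 Y0.000

1 u = 1 mm; y_m = 284.399 − y.

[1] `<polygon>` closed polygon, #008000→score S500 F2303: (19.845,158.296) → (135.094,165.926) → (121.097,31.276) → (79.876,43.320) → (120.719,87.065) → (19.845,158.296) (closed)

[2] `<circle>` circle, #008000→score S500 F2303: (133.219,224.290) → (117.265,262.807) → (78.748,278.761) → (40.231,262.807) → (24.277,224.290) → (40.231,185.773) → (78.748,169.819) → (117.265,185.773) → (133.219,224.290) (closed)

[3] `<path>` open polyline, #000000→cut S675 F1388: (59.267,67.375) → (44.247,84.620) → (45.600,278.618) → (94.515,268.793)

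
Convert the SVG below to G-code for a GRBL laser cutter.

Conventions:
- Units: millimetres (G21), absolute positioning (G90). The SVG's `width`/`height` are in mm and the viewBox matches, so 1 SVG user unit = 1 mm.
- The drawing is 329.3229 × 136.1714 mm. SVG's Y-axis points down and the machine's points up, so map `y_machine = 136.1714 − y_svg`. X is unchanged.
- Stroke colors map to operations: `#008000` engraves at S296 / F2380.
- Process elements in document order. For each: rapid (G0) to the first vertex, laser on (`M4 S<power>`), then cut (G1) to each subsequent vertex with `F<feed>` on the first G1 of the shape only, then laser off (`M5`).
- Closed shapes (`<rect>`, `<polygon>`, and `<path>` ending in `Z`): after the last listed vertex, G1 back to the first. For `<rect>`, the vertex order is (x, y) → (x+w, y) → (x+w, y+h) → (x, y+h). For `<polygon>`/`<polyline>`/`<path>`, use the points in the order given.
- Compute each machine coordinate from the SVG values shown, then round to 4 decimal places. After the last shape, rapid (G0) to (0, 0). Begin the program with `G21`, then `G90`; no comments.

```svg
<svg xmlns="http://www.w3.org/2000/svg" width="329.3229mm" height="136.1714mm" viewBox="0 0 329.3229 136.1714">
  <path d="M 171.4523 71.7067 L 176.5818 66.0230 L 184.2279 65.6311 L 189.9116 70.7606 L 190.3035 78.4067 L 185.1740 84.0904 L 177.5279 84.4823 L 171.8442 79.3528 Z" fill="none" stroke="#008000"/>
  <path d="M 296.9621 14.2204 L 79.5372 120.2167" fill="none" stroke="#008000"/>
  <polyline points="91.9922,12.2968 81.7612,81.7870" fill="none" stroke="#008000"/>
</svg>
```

Since the viewBox matches the mm dimensions, user units are millimetres directly. The only transform is the Y-flip y_m = 136.1714 − y_svg.

Shape 1 is a regular polygon drawn with `<path>`. Its stroke #008000 means engrave at S296, F2380. After flipping Y the toolpath is (171.4523,64.4647) → (176.5818,70.1484) → (184.2279,70.5403) → (189.9116,65.4108) → (190.3035,57.7647) → (185.1740,52.0810) → (177.5279,51.6891) → (171.8442,56.8186) → (171.4523,64.4647), returning to the start.

Shape 2 is a line segment drawn with `<path>`. Its stroke #008000 means engrave at S296, F2380. After flipping Y the toolpath is (296.9621,121.9510) → (79.5372,15.9547).

Shape 3 is a line segment drawn with `<polyline>`. Its stroke #008000 means engrave at S296, F2380. After flipping Y the toolpath is (91.9922,123.8746) → (81.7612,54.3844).

G21
G90
G0 X171.4523 Y64.4647
M4 S296
G1 X176.5818 Y70.1484 F2380
G1 X184.2279 Y70.5403
G1 X189.9116 Y65.4108
G1 X190.3035 Y57.7647
G1 X185.1740 Y52.0810
G1 X177.5279 Y51.6891
G1 X171.8442 Y56.8186
G1 X171.4523 Y64.4647
M5
G0 X296.9621 Y121.9510
M4 S296
G1 X79.5372 Y15.9547 F2380
M5
G0 X91.9922 Y123.8746
M4 S296
G1 X81.7612 Y54.3844 F2380
M5
G0 X0.0000 Y0.0000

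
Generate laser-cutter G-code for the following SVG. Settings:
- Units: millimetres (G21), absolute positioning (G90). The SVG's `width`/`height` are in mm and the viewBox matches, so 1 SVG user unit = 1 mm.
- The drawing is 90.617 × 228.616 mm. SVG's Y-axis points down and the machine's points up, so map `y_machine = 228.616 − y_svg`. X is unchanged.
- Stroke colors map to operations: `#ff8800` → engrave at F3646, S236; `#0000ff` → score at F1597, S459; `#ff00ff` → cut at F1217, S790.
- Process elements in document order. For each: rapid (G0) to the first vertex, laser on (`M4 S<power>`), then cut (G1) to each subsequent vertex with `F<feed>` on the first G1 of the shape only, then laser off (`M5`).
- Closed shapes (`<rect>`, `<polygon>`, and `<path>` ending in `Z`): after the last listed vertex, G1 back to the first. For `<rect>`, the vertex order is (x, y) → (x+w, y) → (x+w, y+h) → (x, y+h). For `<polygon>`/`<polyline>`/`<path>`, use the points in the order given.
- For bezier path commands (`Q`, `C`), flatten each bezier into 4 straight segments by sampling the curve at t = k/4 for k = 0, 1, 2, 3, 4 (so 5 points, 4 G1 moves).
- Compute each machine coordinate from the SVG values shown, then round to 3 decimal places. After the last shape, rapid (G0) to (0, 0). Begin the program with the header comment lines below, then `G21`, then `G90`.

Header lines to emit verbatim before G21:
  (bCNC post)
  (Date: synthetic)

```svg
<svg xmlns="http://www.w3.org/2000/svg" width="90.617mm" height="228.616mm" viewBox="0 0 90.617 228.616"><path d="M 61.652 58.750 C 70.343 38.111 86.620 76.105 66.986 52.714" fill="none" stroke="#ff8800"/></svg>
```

viewBox `0 0 90.617 228.616` with mm width/height → 1 unit = 1 mm. Flip: y_m = 228.616 − y_svg.

**Shape 1** — `<path>` cubic bezier, stroke `#ff8800` → engrave (S236, F3646). Control points (SVG): P0=(61.652,58.750), P1=(70.343,38.111), P2=(86.620,76.105), P3=(66.986,52.714); sampled at t=k/4. Machine vertices: (61.652,169.866) → (68.913,176.227) → (74.941,171.852) → (75.658,167.993) → (66.986,175.902). Open path.

(bCNC post)
(Date: synthetic)
G21
G90
G0 X61.652 Y169.866
M4 S236
G1 X68.913 Y176.227 F3646
G1 X74.941 Y171.852
G1 X75.658 Y167.993
G1 X66.986 Y175.902
M5
G0 X0.000 Y0.000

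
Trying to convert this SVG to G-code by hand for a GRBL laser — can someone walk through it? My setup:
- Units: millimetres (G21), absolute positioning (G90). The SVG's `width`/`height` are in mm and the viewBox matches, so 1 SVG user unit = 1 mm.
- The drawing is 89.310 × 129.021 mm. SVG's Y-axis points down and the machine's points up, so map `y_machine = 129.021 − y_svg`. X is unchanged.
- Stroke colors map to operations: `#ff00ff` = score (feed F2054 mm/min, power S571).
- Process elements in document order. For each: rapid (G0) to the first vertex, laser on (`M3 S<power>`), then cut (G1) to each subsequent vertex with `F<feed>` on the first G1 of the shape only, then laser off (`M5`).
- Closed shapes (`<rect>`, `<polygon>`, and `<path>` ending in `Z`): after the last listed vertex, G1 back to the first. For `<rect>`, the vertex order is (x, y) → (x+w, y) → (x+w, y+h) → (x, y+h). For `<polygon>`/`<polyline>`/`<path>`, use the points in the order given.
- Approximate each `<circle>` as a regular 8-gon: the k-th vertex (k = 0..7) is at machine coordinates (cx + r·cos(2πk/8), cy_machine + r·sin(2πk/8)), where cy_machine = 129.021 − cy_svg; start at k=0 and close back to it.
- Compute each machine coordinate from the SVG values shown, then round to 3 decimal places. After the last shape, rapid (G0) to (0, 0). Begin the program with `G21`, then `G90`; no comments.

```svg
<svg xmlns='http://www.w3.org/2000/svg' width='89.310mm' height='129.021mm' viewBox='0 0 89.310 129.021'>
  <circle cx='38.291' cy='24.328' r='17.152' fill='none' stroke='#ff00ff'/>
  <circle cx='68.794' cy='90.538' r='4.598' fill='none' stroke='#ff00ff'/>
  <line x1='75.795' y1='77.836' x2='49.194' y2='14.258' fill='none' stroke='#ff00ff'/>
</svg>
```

G21
G90
G0 X55.443 Y104.693
M3 S571
G1 X50.419 Y116.821 F2054
G1 X38.291 Y121.845
G1 X26.163 Y116.821
G1 X21.139 Y104.693
G1 X26.163 Y92.565
G1 X38.291 Y87.541
G1 X50.419 Y92.565
G1 X55.443 Y104.693
M5
G0 X73.392 Y38.483
M3 S571
G1 X72.045 Y41.734 F2054
G1 X68.794 Y43.081
G1 X65.543 Y41.734
G1 X64.196 Y38.483
G1 X65.543 Y35.232
G1 X68.794 Y33.885
G1 X72.045 Y35.232
G1 X73.392 Y38.483
M5
G0 X75.795 Y51.185
M3 S571
G1 X49.194 Y114.763 F2054
M5
G0 X0.000 Y0.000

viewBox `0 0 89.310 129.021` with mm width/height → 1 unit = 1 mm. Flip: y_m = 129.021 − y_svg.

**Shape 1** — `<circle>` circle, stroke `#ff00ff` → score (S571, F2054). Machine vertices: (55.443,104.693) → (50.419,116.821) → (38.291,121.845) → (26.163,116.821) → (21.139,104.693) → (26.163,92.565) → (38.291,87.541) → (50.419,92.565) → (55.443,104.693). Closed: final G1 returns to the first vertex.

**Shape 2** — `<circle>` circle, stroke `#ff00ff` → score (S571, F2054). Machine vertices: (73.392,38.483) → (72.045,41.734) → (68.794,43.081) → (65.543,41.734) → (64.196,38.483) → (65.543,35.232) → (68.794,33.885) → (72.045,35.232) → (73.392,38.483). Closed: final G1 returns to the first vertex.

**Shape 3** — `<line>` line segment, stroke `#ff00ff` → score (S571, F2054). Machine vertices: (75.795,51.185) → (49.194,114.763). Open path.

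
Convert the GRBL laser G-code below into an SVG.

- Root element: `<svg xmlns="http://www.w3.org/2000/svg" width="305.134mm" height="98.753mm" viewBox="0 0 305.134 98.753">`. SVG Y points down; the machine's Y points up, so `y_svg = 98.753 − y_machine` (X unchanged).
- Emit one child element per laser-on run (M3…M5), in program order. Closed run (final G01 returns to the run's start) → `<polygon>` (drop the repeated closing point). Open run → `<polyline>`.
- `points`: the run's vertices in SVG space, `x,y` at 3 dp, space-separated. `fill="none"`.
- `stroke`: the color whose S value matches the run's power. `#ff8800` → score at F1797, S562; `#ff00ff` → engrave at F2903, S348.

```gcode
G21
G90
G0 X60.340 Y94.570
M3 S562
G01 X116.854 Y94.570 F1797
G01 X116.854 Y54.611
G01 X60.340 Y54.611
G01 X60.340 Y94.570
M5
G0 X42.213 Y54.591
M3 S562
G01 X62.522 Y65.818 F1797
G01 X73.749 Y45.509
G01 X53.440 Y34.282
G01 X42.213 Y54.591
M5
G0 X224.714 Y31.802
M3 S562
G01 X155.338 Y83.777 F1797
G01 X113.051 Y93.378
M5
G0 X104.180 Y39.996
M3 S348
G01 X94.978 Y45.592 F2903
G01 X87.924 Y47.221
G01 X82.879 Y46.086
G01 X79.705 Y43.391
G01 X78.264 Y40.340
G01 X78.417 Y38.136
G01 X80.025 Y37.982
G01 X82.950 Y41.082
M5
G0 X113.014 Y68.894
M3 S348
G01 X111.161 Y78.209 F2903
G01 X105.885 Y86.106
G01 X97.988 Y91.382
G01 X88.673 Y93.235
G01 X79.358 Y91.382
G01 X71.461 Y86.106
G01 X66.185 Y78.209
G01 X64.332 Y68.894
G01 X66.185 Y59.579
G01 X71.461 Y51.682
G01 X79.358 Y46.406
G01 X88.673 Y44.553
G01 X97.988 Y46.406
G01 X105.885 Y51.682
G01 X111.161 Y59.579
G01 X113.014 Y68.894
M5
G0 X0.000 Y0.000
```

<svg xmlns="http://www.w3.org/2000/svg" width="305.134mm" height="98.753mm" viewBox="0 0 305.134 98.753">
  <polygon points="60.340,4.183 116.854,4.183 116.854,44.142 60.340,44.142" fill="none" stroke="#ff8800"/>
  <polygon points="42.213,44.162 62.522,32.935 73.749,53.244 53.440,64.471" fill="none" stroke="#ff8800"/>
  <polyline points="224.714,66.951 155.338,14.976 113.051,5.375" fill="none" stroke="#ff8800"/>
  <polyline points="104.180,58.757 94.978,53.161 87.924,51.532 82.879,52.667 79.705,55.362 78.264,58.413 78.417,60.617 80.025,60.771 82.950,57.671" fill="none" stroke="#ff00ff"/>
  <polygon points="113.014,29.859 111.161,20.544 105.885,12.647 97.988,7.371 88.673,5.518 79.358,7.371 71.461,12.647 66.185,20.544 64.332,29.859 66.185,39.174 71.461,47.071 79.358,52.347 88.673,54.200 97.988,52.347 105.885,47.071 111.161,39.174" fill="none" stroke="#ff00ff"/>
</svg>

Machine Y-up, SVG Y-down with viewBox height 98.753, so y_svg = 98.753 − y_machine; X carries over.

Run 1: S562 ⇒ score layer `#ff8800`. The run returns to its start, so emit a `<polygon>` with points (Y-flipped): 60.340,4.183 116.854,4.183 116.854,44.142 60.340,44.142.

Run 2: the run's S562 means `#ff8800` (score). The run returns to its start, so emit a `<polygon>` with points (Y-flipped): 42.213,44.162 62.522,32.935 73.749,53.244 53.440,64.471.

Run 3: S562 ⇒ score layer `#ff8800`. The run is open, so emit a `<polyline>` with points (Y-flipped): 224.714,66.951 155.338,14.976 113.051,5.375.

Run 4: power S348 maps to stroke `#ff00ff` (engrave). The run is open, so emit a `<polyline>` with points (Y-flipped): 104.180,58.757 94.978,53.161 87.924,51.532 82.879,52.667 79.705,55.362 78.264,58.413 78.417,60.617 80.025,60.771 82.950,57.671.

Run 5: power S348 maps to stroke `#ff00ff` (engrave). The run returns to its start, so emit a `<polygon>` with points (Y-flipped): 113.014,29.859 111.161,20.544 105.885,12.647 97.988,7.371 88.673,5.518 79.358,7.371 71.461,12.647 66.185,20.544 64.332,29.859 66.185,39.174 71.461,47.071 79.358,52.347 88.673,54.200 97.988,52.347 105.885,47.071 111.161,39.174.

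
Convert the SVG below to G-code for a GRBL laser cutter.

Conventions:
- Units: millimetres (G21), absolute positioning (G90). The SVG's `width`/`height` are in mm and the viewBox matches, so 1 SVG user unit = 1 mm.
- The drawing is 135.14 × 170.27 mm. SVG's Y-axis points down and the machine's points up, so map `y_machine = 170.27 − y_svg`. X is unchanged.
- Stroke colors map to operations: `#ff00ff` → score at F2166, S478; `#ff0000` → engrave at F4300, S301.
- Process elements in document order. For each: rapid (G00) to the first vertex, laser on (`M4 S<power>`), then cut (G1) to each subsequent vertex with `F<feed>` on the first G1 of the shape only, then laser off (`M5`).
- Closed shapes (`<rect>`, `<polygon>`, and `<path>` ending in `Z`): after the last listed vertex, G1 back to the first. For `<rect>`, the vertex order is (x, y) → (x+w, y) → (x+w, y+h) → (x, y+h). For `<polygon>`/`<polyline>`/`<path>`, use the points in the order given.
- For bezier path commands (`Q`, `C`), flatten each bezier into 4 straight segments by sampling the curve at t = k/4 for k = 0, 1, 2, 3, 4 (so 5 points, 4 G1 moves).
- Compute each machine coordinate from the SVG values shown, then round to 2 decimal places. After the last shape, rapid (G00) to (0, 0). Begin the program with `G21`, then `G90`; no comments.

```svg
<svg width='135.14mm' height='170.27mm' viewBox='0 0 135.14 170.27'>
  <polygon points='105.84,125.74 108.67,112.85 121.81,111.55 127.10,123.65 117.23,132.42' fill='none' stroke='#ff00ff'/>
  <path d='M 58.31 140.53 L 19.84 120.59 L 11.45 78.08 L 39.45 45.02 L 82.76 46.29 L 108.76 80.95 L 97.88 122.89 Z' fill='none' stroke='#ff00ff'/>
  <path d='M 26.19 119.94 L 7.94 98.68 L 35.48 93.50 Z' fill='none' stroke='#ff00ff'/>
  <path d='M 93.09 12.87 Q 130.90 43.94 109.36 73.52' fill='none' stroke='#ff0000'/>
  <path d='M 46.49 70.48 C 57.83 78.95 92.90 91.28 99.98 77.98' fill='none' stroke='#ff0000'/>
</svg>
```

G21
G90
G00 X105.84 Y44.53
M4 S478
G1 X108.67 Y57.42 F2166
G1 X121.81 Y58.72
G1 X127.10 Y46.62
G1 X117.23 Y37.85
G1 X105.84 Y44.53
M5
G00 X58.31 Y29.74
M4 S478
G1 X19.84 Y49.68 F2166
G1 X11.45 Y92.19
G1 X39.45 Y125.25
G1 X82.76 Y123.98
G1 X108.76 Y89.32
G1 X97.88 Y47.38
G1 X58.31 Y29.74
M5
G00 X26.19 Y50.33
M4 S478
G1 X7.94 Y71.59 F2166
G1 X35.48 Y76.77
G1 X26.19 Y50.33
M5
G00 X93.09 Y157.40
M4 S301
G1 X108.29 Y141.96 F4300
G1 X116.06 Y126.70
G1 X116.42 Y111.63
G1 X109.36 Y96.75
M5
G00 X46.49 Y99.79
M4 S301
G1 X58.64 Y93.17 F4300
G1 X74.83 Y87.88
G1 X90.23 Y86.66
G1 X99.98 Y92.29
M5
G00 X0.00 Y0.00

1 u = 1 mm; y_m = 170.27 − y.

[1] `<polygon>` regular polygon, #ff00ff→score S478 F2166: (105.84,44.53) → (108.67,57.42) → (121.81,58.72) → (127.10,46.62) → (117.23,37.85) → (105.84,44.53) (closed)

[2] `<path>` regular polygon, #ff00ff→score S478 F2166: (58.31,29.74) → (19.84,49.68) → (11.45,92.19) → (39.45,125.25) → (82.76,123.98) → (108.76,89.32) → (97.88,47.38) → (58.31,29.74) (closed)

[3] `<path>` regular polygon, #ff00ff→score S478 F2166: (26.19,50.33) → (7.94,71.59) → (35.48,76.77) → (26.19,50.33) (closed)

[4] `<path>` quadratic bezier, #ff0000→engrave S301 F4300: (93.09,157.40) → (108.29,141.96) → (116.06,126.70) → (116.42,111.63) → (109.36,96.75)

[5] `<path>` cubic bezier, #ff0000→engrave S301 F4300: (46.49,99.79) → (58.64,93.17) → (74.83,87.88) → (90.23,86.66) → (99.98,92.29)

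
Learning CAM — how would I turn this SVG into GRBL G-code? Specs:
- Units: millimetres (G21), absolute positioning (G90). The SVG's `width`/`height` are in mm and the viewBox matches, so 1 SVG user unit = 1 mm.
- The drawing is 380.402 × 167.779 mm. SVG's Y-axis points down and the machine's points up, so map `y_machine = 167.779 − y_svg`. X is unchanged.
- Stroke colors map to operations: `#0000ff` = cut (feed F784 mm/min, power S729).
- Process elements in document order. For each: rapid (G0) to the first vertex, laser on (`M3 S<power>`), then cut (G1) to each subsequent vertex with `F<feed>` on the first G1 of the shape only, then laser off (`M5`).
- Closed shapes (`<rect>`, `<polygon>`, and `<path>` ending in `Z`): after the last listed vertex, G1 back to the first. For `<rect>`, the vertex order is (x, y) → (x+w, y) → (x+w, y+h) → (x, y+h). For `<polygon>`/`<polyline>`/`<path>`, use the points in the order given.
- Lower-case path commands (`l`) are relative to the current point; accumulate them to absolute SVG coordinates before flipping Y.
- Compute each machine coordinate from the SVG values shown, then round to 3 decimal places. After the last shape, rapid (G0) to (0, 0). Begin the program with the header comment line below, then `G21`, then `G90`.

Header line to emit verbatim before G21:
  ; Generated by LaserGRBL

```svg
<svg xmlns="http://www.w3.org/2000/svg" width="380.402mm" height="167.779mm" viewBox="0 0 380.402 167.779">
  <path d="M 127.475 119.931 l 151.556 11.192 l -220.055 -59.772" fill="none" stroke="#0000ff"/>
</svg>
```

Since the viewBox matches the mm dimensions, user units are millimetres directly. The only transform is the Y-flip y_m = 167.779 − y_svg.

Shape 1 is a open polyline drawn with `<path>`. Its stroke #0000ff means cut at S729, F784. After flipping Y the toolpath is (127.475,47.848) → (279.031,36.656) → (58.976,96.428).

; Generated by LaserGRBL
G21
G90
G0 X127.475 Y47.848
M3 S729
G1 X279.031 Y36.656 F784
G1 X58.976 Y96.428
M5
G0 X0.000 Y0.000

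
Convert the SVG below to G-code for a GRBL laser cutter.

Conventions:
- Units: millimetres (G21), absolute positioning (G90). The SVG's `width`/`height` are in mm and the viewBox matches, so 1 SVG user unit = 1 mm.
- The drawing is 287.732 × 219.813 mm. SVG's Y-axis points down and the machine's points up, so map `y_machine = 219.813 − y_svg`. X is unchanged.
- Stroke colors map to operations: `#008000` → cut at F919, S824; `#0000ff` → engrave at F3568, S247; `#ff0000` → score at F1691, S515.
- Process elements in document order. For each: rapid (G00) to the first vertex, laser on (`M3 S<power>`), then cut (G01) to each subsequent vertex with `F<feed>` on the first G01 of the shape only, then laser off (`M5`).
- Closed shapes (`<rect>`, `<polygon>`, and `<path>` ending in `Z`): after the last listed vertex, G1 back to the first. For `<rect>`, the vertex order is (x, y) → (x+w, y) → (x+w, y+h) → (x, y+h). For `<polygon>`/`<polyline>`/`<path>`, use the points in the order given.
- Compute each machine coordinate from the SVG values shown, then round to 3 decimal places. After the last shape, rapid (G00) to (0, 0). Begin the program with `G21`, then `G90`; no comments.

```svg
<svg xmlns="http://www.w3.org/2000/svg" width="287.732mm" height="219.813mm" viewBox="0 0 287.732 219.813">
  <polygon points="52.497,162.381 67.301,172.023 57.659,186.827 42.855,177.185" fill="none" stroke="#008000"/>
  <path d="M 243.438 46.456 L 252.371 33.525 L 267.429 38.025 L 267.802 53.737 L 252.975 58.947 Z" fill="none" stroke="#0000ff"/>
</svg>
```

Since the viewBox matches the mm dimensions, user units are millimetres directly. The only transform is the Y-flip y_m = 219.813 − y_svg.

Shape 1 is a regular polygon drawn with `<polygon>`. Its stroke #008000 means cut at S824, F919. After flipping Y the toolpath is (52.497,57.432) → (67.301,47.790) → (57.659,32.986) → (42.855,42.628) → (52.497,57.432), returning to the start.

Shape 2 is a regular polygon drawn with `<path>`. Its stroke #0000ff means engrave at S247, F3568. After flipping Y the toolpath is (243.438,173.357) → (252.371,186.288) → (267.429,181.788) → (267.802,166.076) → (252.975,160.866) → (243.438,173.357), returning to the start.

G21
G90
G00 X52.497 Y57.432
M3 S824
G01 X67.301 Y47.790 F919
G01 X57.659 Y32.986
G01 X42.855 Y42.628
G01 X52.497 Y57.432
M5
G00 X243.438 Y173.357
M3 S247
G01 X252.371 Y186.288 F3568
G01 X267.429 Y181.788
G01 X267.802 Y166.076
G01 X252.975 Y160.866
G01 X243.438 Y173.357
M5
G00 X0.000 Y0.000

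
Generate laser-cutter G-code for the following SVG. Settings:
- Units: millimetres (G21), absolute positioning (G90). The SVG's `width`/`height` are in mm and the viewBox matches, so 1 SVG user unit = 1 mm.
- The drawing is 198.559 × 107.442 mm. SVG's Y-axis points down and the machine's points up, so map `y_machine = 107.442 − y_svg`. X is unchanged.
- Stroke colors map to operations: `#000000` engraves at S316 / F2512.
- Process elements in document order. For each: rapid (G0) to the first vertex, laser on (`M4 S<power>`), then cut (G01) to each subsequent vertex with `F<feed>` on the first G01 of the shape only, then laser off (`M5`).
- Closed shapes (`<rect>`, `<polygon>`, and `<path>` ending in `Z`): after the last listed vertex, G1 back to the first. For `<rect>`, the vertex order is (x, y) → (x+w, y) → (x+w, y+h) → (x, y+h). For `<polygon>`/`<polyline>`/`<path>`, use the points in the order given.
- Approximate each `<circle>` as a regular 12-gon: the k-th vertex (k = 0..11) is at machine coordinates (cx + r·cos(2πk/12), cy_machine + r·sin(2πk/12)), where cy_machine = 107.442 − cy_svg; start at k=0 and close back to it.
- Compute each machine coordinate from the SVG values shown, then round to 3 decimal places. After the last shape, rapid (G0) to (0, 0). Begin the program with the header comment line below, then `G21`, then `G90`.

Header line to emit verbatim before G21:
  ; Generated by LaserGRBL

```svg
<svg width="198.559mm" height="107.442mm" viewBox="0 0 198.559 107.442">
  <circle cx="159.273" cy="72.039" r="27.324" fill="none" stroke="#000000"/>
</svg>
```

1 u = 1 mm; y_m = 107.442 − y.

[1] `<circle>` circle, #000000→engrave S316 F2512: (186.597,35.403) → (182.936,49.065) → (172.935,59.066) → (159.273,62.727) → (145.611,59.066) → (135.610,49.065) → (131.949,35.403) → (135.610,21.741) → (145.611,11.740) → (159.273,8.079) → (172.935,11.740) → (182.936,21.741) → (186.597,35.403) (closed)

; Generated by LaserGRBL
G21
G90
G0 X186.597 Y35.403
M4 S316
G01 X182.936 Y49.065 F2512
G01 X172.935 Y59.066
G01 X159.273 Y62.727
G01 X145.611 Y59.066
G01 X135.610 Y49.065
G01 X131.949 Y35.403
G01 X135.610 Y21.741
G01 X145.611 Y11.740
G01 X159.273 Y8.079
G01 X172.935 Y11.740
G01 X182.936 Y21.741
G01 X186.597 Y35.403
M5
G0 X0.000 Y0.000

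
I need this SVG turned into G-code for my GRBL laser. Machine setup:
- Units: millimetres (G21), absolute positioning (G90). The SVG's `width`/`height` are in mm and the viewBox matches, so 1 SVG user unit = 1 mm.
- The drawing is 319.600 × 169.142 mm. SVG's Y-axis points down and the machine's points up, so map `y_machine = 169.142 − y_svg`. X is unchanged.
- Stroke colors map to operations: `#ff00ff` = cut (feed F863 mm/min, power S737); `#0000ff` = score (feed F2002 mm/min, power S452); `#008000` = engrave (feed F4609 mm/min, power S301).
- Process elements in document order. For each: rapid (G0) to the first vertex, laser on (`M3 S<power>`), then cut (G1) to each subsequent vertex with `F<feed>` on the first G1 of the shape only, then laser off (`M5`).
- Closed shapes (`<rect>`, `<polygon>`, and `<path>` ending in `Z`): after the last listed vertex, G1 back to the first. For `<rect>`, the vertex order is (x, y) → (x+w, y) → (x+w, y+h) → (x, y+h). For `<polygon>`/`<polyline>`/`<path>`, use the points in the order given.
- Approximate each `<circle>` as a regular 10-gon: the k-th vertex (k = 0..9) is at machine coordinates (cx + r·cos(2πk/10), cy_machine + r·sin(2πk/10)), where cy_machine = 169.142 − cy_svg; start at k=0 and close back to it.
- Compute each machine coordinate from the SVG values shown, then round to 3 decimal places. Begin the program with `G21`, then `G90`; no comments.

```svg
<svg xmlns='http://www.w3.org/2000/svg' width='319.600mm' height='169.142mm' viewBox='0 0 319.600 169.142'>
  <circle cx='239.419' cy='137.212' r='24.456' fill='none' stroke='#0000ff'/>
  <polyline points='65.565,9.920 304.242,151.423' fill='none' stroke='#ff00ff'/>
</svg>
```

G21
G90
G0 X263.875 Y31.930
M3 S452
G1 X259.204 Y46.305 F2002
G1 X246.976 Y55.189
G1 X231.862 Y55.189
G1 X219.634 Y46.305
G1 X214.963 Y31.930
G1 X219.634 Y17.555
G1 X231.862 Y8.671
G1 X246.976 Y8.671
G1 X259.204 Y17.555
G1 X263.875 Y31.930
M5
G0 X65.565 Y159.222
M3 S737
G1 X304.242 Y17.719 F863
M5

Since the viewBox matches the mm dimensions, user units are millimetres directly. The only transform is the Y-flip y_m = 169.142 − y_svg.

Shape 1 is a circle drawn with `<circle>`. Its stroke #0000ff means score at S452, F2002. After flipping Y the toolpath is (263.875,31.930) → (259.204,46.305) → (246.976,55.189) → (231.862,55.189) → (219.634,46.305) → (214.963,31.930) → (219.634,17.555) → (231.862,8.671) → (246.976,8.671) → (259.204,17.555) → (263.875,31.930), returning to the start.

Shape 2 is a line segment drawn with `<polyline>`. Its stroke #ff00ff means cut at S737, F863. After flipping Y the toolpath is (65.565,159.222) → (304.242,17.719).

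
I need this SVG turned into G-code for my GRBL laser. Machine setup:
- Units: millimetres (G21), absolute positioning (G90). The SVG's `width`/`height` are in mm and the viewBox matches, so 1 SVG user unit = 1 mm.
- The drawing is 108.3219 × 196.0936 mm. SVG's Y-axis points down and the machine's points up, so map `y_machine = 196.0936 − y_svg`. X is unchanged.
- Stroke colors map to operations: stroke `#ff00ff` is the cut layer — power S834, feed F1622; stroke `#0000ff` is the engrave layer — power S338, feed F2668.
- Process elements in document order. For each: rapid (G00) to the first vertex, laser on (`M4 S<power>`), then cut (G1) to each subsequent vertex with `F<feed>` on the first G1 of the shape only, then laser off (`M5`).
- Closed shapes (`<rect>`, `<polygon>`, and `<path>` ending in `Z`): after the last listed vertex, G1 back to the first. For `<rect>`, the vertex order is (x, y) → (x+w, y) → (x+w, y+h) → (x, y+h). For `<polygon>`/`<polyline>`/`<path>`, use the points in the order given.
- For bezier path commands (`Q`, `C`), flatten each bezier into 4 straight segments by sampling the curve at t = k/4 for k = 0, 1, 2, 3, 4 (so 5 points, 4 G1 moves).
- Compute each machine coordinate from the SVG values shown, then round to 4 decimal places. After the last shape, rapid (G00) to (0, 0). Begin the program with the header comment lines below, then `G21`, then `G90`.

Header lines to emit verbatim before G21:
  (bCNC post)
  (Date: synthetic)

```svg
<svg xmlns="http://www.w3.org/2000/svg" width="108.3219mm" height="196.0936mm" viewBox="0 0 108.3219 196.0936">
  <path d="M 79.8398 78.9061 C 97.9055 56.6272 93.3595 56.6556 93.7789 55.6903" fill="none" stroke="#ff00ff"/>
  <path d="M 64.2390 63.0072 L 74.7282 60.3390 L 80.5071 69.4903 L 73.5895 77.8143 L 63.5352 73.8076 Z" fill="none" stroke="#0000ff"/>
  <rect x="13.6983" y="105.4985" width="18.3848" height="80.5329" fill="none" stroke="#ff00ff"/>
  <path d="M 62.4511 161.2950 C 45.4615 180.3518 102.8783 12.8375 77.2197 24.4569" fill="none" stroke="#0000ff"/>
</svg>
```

(bCNC post)
(Date: synthetic)
G21
G90
G00 X79.8398 Y117.1875
M4 S834
G1 X89.5803 Y130.0781 F1622
G1 X93.4267 Y136.7880
G1 X93.9645 Y139.5016
G1 X93.7789 Y140.4033
M5
G00 X64.2390 Y133.0864
M4 S338
G1 X74.7282 Y135.7546 F2668
G1 X80.5071 Y126.6033
G1 X73.5895 Y118.2793
G1 X63.5352 Y122.2860
G1 X64.2390 Y133.0864
M5
G00 X13.6983 Y90.5951
M4 S834
G1 X32.0831 Y90.5951 F1622
G1 X32.0831 Y10.0622
G1 X13.6983 Y10.0622
G1 X13.6983 Y90.5951
M5
G00 X62.4511 Y34.7986
M4 S338
G1 X61.1994 Y49.7739 F2668
G1 X73.0863 Y100.4286
G1 X83.3477 Y152.4778
G1 X77.2197 Y171.6367
M5
G00 X0.0000 Y0.0000

viewBox `0 0 108.3219 196.0936` with mm width/height → 1 unit = 1 mm. Flip: y_m = 196.0936 − y_svg.

**Shape 1** — `<path>` cubic bezier, stroke `#ff00ff` → cut (S834, F1622). Control points (SVG): P0=(79.8398,78.9061), P1=(97.9055,56.6272), P2=(93.3595,56.6556), P3=(93.7789,55.6903); sampled at t=k/4. Machine vertices: (79.8398,117.1875) → (89.5803,130.0781) → (93.4267,136.7880) → (93.9645,139.5016) → (93.7789,140.4033). Open path.

**Shape 2** — `<path>` regular polygon, stroke `#0000ff` → engrave (S338, F2668). Machine vertices: (64.2390,133.0864) → (74.7282,135.7546) → (80.5071,126.6033) → (73.5895,118.2793) → (63.5352,122.2860) → (64.2390,133.0864). Closed: final G1 returns to the first vertex.

**Shape 3** — `<rect>` rectangle, stroke `#ff00ff` → cut (S834, F1622). Machine vertices: (13.6983,90.5951) → (32.0831,90.5951) → (32.0831,10.0622) → (13.6983,10.0622) → (13.6983,90.5951). Closed: final G1 returns to the first vertex.

**Shape 4** — `<path>` cubic bezier, stroke `#0000ff` → engrave (S338, F2668). Control points (SVG): P0=(62.4511,161.2950), P1=(45.4615,180.3518), P2=(102.8783,12.8375), P3=(77.2197,24.4569); sampled at t=k/4. Machine vertices: (62.4511,34.7986) → (61.1994,49.7739) → (73.0863,100.4286) → (83.3477,152.4778) → (77.2197,171.6367). Open path.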